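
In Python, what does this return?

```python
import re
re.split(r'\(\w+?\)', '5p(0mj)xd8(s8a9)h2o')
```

Matches to split on: at [2:7] → '(0mj)'; at [10:16] → '(s8a9)'.
Splitting on the pattern gives 3 pieces.

['5p', 'xd8', 'h2o']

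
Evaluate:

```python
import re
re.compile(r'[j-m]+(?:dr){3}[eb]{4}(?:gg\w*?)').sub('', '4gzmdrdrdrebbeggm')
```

This matches one or more of a character in [j-m], then the literal 'dr' repeated 3 times, then exactly 4 of one of [eb]; then the literal 'gg', then zero or more of a word character (lazy) (non-capturing group).
Matches: at [3:16] → 'mdrdrdrebbegg'.
Each match is replaced by ''.

'4gzm'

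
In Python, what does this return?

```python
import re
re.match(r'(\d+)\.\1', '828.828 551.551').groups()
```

The backreference `\1` re-matches whatever the first group consumed, character for character.
With `match`, the pattern is implicitly anchored at the beginning.
The match spans [0:7] → '828.828'.
Captured: group 1 = '828'.

('828',)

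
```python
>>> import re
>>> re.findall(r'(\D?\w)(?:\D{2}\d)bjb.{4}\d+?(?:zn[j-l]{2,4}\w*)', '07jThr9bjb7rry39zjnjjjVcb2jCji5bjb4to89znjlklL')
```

['jC']

The pattern matches optionally a non-digit, then a word character (captured); then exactly 2 of a non-digit, then a digit (non-capturing group); then the literal 'bjb', then exactly 4 of any character, then one or more of a digit (lazy); then the literal 'zn', then 2 to 4 of a character in [j-l], then zero or more of a word character (non-capturing group).
With a single group, `findall` returns only what that group captured — 1 item.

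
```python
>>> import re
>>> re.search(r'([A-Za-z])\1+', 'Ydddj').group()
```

`\1` is not a pattern — it's the concrete string captured by group 1, re-applied verbatim.
`re.search` tries every starting position until one works.
The match spans [1:4] → 'ddd'.
Captured: group 1 = 'd'.

'ddd'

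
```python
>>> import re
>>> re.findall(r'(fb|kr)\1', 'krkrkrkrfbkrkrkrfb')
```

['kr', 'kr', 'kr']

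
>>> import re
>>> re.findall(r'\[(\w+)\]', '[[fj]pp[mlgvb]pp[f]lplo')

`findall` collects group 1 from each match (3 total).

['fj', 'mlgvb', 'f']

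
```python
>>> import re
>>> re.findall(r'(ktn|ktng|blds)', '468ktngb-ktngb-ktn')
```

['ktn', 'ktn', 'ktn']

`|` is ordered: at each position the engine commits to the first alternative that works.
Matches: at [3:6] match 'ktn', group 1 = 'ktn'; at [9:12] match 'ktn', group 1 = 'ktn'; at [15:18] match 'ktn', group 1 = 'ktn'.
With a single group, `findall` returns only what that group captured — 3 items.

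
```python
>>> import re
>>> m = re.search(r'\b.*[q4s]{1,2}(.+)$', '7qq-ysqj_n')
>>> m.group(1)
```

This matches a word boundary (`\b`, zero-width); then zero or more of any character, then 1 to 2 of one of [q4s]; then one or more of any character (captured); then anchored at the end.
Unlike `match`, `search` isn't anchored — it looks for the pattern anywhere in the string.
The match spans [0:10] → '7qq-ysqj_n'.
Captured: group 1 = 'j_n'.

'j_n'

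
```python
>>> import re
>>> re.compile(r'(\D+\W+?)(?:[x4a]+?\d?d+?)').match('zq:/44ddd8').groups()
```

('zq:/',)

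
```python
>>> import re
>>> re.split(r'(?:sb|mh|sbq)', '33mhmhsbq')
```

['33', '', '', 'q']

`|` is ordered: at each position the engine commits to the first alternative that works.
Matches to split on: at [2:4] → 'mh'; at [4:6] → 'mh'; at [6:8] → 'sb'.
Splitting on the pattern gives 4 pieces.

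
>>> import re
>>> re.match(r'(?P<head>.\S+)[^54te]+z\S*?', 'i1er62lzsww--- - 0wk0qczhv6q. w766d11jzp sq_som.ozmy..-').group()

'i1er62lzsww--- - 0wk0qczhv6q. w766d11jzp sq_som.oz'

The pattern matches any character, then one or more of a non-whitespace character (captured as 'head'); then one or more of any character except [54te], then a literal 'z', then zero or more of a non-whitespace character (lazy).
`re.match` only tries the pattern at the start of the string.
The match spans [0:50] → 'i1er62lzsww--- - 0wk0qczhv6q. w766d11jzp sq_som.oz'.
Captured: group 1 = 'i1er62lzsww---'.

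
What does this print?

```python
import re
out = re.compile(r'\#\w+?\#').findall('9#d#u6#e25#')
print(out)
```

['#d#', '#e25#']

`findall` yields the raw match text (2 of them) because the pattern has no groups.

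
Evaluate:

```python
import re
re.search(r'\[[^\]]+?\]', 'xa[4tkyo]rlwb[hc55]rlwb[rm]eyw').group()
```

The match spans [2:9] → '[4tkyo]'.

'[4tkyo]'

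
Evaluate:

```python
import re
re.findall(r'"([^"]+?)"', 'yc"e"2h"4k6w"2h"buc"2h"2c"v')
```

['e', '4k6w', 'buc', '2c']

Matches: at [2:5] match '"e"', group 1 = 'e'; at [7:13] match '"4k6w"', group 1 = '4k6w'; at [15:20] match '"buc"', group 1 = 'buc'; at [22:26] match '"2c"', group 1 = '2c'.
`findall` collects group 1 from each match (4 total).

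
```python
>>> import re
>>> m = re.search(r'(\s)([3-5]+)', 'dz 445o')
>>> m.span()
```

This matches whitespace (captured); then one or more of a character in [3-5] (captured).
`re.search` scans for the first position where the pattern succeeds.
The match spans [2:6] → ' 445'.
Captured: group 1 = ' ', group 2 = '445'.

(2, 6)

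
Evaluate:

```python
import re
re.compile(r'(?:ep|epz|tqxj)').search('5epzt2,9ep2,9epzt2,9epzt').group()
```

Alternation isn't longest-match — the leftmost alternative that fits at this position is chosen.
`re.search` scans for the first position where the pattern succeeds.
The match spans [1:3] → 'ep'.

'ep'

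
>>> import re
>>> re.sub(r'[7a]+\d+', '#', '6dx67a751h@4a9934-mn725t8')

The pattern matches one or more of one of [7a]; then one or more of a digit.
Every occurrence is swapped for '#'.

'6dx6#h@4#-mn#t8'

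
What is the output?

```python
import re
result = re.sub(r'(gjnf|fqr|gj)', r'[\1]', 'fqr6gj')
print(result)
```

[fqr]6[gj]

Matches: at [0:3] → 'fqr'; at [4:6] → 'gj'.
`\1` in the replacement pulls in group 1's text for each match.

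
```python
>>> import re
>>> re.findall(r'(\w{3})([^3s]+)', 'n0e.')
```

Pattern: exactly 3 of a word character (captured); then one or more of any character except [3s] (captured).
Matches: at [0:4] match 'n0e.', groups = ('n0e', '.').
With 2 capturing groups, `findall` returns a 2-tuple per match.

[('n0e', '.')]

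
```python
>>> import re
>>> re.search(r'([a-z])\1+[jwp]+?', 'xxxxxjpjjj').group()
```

A backreference is literal: `\1` must see the identical characters the first group matched.
`search` walks the string left to right and returns the first match it finds.
The match spans [0:6] → 'xxxxxj'.
Captured: group 1 = 'x'.

'xxxxxj'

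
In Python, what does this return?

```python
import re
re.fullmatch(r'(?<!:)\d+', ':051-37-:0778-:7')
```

None

Because the assertion is negative and zero-width, positions next to the forbidden text are skipped.
`re.fullmatch` is like wrapping the pattern in `^…$` (in single-line mode).
Here there's no way to consume every character, so the call returns None.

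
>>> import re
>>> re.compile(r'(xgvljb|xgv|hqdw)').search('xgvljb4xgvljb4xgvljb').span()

The regex engine tests alternatives in the order written; an earlier branch that matches wins even if a later one would match more.
`re.search` tries every starting position until one works.
The match spans [0:6] → 'xgvljb'.
Captured: group 1 = 'xgvljb'.

(0, 6)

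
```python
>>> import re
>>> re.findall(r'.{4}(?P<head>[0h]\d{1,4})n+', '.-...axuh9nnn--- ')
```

['h9']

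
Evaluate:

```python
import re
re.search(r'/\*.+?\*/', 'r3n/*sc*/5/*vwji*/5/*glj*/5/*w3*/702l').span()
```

(3, 9)

The `?` after the quantifier makes it lazy — it takes as little as possible before letting the rest of the pattern try.
`search` walks the string left to right and returns the first match it finds.
The match spans [3:9] → '/*sc*/'.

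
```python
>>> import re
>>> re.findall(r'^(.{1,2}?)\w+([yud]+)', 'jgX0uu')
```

[('j', 'u')]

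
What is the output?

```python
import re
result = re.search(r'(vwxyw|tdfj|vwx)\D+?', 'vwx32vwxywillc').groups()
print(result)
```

The match spans [5:11] → 'vwxywi'.
Captured: group 1 = 'vwxyw'.

('vwxyw',)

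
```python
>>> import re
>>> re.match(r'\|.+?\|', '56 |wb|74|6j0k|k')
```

None

`re.match` won't scan ahead — the pattern has to work from the very first character.
Here the pattern fails at index 0, so the call returns None.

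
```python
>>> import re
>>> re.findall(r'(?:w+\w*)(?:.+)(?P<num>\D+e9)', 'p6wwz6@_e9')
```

['_e9']

This matches one or more of a literal 'w', then zero or more of a word character (non-capturing group); then one or more of any character (non-capturing group); then one or more of a non-digit, then the literal 'e9' (captured as 'num').
`findall` collects group 1 from the one match (1 total).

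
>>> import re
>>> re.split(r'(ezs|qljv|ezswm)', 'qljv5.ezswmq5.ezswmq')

['', 'qljv', '5.', 'ezs', 'wmq5.', 'ezs', 'wmq']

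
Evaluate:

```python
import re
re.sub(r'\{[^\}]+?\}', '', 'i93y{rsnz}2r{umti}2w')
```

'i93y2r2w'

Matches: at [4:10] → '{rsnz}'; at [12:18] → '{umti}'.
Each match is replaced by ''.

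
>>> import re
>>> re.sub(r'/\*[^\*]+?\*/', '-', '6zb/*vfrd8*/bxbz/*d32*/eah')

'6zb-bxbz-eah'

Each match is replaced by '-'.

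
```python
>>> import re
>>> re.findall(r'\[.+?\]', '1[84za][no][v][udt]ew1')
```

['[84za]', '[no]', '[v]', '[udt]']

Matches: at [1:7] → '[84za]'; at [7:11] → '[no]'; at [11:14] → '[v]'; at [14:19] → '[udt]'.
`findall` yields the raw match text (4 of them) because the pattern has no groups.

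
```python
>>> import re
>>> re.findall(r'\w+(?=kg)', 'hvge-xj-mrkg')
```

Because the assertion is zero-width, the text it checks is not consumed and won't appear in the result.
Matches: at [8:10] → 'mr'.
With no groups in the pattern, `findall` gives back each whole match — 1 here.

['mr']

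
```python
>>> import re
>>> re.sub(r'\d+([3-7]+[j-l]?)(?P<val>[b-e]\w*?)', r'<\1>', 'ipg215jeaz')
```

This matches one or more of a digit; then one or more of a character in [3-7], then optionally a character in [j-l] (captured); then a character in [b-e], then zero or more of a word character (lazy) (captured as 'val').
Lazy quantifiers expand one character at a time until the remainder of the pattern can match.
Matches: at [3:8] → '215je'.
Each match is replaced using the text its own group 1 captured.

'ipg<5j>az'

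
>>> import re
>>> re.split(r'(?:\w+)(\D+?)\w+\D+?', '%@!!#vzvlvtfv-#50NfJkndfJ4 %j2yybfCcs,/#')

This matches one or more of a word character (non-capturing group); then one or more of a non-digit (lazy) (captured); then one or more of a word character, then one or more of a non-digit (lazy).
A `+?`/`*?`/`{m,n}?` starts at its minimum and grows only as far as needed for what follows to match.
Matches to split on: at [5:27] → 'vzvlvtfv-#50NfJkndfJ4 '; at [28:38] → 'j2yybfCcs,'.
`re.split` interleaves the captured-group text with the surrounding fragments.

['%@!!#', '-#', '%', 'c', '/#']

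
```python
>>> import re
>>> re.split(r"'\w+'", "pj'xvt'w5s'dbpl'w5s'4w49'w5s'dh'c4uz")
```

Matches to split on: at [2:7] → "'xvt'"; at [10:16] → "'dbpl'"; at [19:25] → "'4w49'"; at [28:32] → "'dh'".
Splitting on the pattern gives 5 pieces.

['pj', 'w5s', 'w5s', 'w5s', 'c4uz']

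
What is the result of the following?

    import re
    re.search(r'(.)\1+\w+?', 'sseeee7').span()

(0, 3)

`\1` is not a pattern — it's the concrete string captured by group 1, re-applied verbatim.
`search` walks the string left to right and returns the first match it finds.
The match spans [0:3] → 'sse'.
Captured: group 1 = 's'.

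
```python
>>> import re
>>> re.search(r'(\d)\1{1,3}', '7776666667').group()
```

'777'

A backreference is literal: `\1` must see the identical characters the first group matched.
The match spans [0:3] → '777'.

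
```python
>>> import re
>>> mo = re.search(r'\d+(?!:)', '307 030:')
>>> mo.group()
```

The negative lookahead/lookbehind blocks any match where the forbidden context is present.
`re.search` scans for the first position where the pattern succeeds.
The match spans [0:3] → '307'.

'307'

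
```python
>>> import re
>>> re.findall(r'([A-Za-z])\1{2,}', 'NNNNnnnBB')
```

A backreference is literal: `\1` must see the identical characters the first group matched.
Matches: at [0:4] match 'NNNN', group 1 = 'N'; at [4:7] match 'nnn', group 1 = 'n'.
One capturing group, so `findall` returns just the captured substring from each match — 2 in all.

['N', 'n']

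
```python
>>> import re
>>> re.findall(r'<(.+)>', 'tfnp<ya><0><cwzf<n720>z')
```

Scanning left to right: at [4:22] match '<ya><0><cwzf<n720>', group 1 = 'ya><0><cwzf<n720'.
Because there's exactly one group, `findall` drops the full match and keeps group 1 from the one hit.

['ya><0><cwzf<n720']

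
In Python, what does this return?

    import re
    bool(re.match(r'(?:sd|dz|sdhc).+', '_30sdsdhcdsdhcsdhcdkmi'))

False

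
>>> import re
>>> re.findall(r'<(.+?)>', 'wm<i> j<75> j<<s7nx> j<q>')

Because the quantifier is non-greedy, it stops expanding at the earliest point where the rest of the pattern can succeed.
Walking the string: at [2:5] match '<i>', group 1 = 'i'; at [7:11] match '<75>', group 1 = '75'; at [13:20] match '<<s7nx>', group 1 = '<s7nx'; at [22:25] match '<q>', group 1 = 'q'.
One capturing group, so `findall` returns just the captured substring from each match — 4 in all.

['i', '75', '<s7nx', 'q']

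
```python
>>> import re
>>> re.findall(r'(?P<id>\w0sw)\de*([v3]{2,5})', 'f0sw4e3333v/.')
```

[('f0sw', '3333v')]

Pattern: a word character, then the literal '0sw' (captured as 'id'); then a digit, then zero or more of a literal 'e'; then 2 to 5 of one of [v3] (captured).
Scanning left to right: at [0:11] match 'f0sw4e3333v', groups = ('f0sw', '3333v').
Multiple groups make `findall` return tuples — one 2-tuple for the one match.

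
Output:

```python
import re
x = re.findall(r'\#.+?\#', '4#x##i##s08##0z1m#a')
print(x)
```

A non-greedy quantifier consumes as few characters as it can — just enough that the remainder of the pattern still matches from where it stops; whatever follows it matches normally.
Scanning left to right: at [1:4] → '#x#'; at [4:7] → '#i#'; at [7:12] → '#s08#'; at [12:18] → '#0z1m#'.
With no groups in the pattern, `findall` gives back each whole match — 4 here.

['#x#', '#i#', '#s08#', '#0z1m#']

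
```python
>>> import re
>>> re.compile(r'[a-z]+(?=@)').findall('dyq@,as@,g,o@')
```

Because the assertion is zero-width, the text it checks is not consumed and won't appear in the result.
No capturing groups, so `findall` returns the 3 full match strings.

['dyq', 'as', 'o']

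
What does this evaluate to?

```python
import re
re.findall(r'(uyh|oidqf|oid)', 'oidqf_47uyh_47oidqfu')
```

`|` is ordered: at each position the engine commits to the first alternative that works.
With a single group, `findall` returns only what that group captured — 3 items.

['oidqf', 'uyh', 'oidqf']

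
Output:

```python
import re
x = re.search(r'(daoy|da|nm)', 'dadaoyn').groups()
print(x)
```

('da',)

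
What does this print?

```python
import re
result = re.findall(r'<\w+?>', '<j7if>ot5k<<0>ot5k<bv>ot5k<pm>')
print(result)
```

['<j7if>', '<0>', '<bv>', '<pm>']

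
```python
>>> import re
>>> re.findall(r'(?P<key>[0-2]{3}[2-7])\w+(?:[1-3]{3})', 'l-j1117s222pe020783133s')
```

['1117']

Pattern: exactly 3 of a character in [0-2], then a character in [2-7] (captured as 'key'); then one or more of a word character; then exactly 3 of a character in [1-3] (non-capturing group).
Walking the string: at [3:22] match '1117s222pe020783133', group 1 = '1117'.
Because there's exactly one group, `findall` drops the full match and keeps group 1 from the one hit.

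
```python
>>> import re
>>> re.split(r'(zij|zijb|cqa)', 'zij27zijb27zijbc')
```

['', 'zij', '27', 'zij', 'b27', 'zij', 'bc']

Branches in `(...|...)` are attempted left-to-right; the first branch that allows the whole pattern to succeed is taken.
`re.split` interleaves the captured-group text with the surrounding fragments.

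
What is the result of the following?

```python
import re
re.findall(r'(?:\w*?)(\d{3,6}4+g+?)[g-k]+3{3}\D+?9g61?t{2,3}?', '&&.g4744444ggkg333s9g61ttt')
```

['4744444g']

The pattern matches zero or more of a word character (lazy) (non-capturing group); then 3 to 6 of a digit, then one or more of a literal '4', then one or more of a literal 'g' (lazy) (captured); then one or more of a character in [g-k]; then exactly 3 of a literal '3', then one or more of a non-digit (lazy); then the literal '9g6', then optionally a literal '1', then 2 to 3 of a literal 't' (lazy).
A non-greedy quantifier consumes as few characters as it can — just enough that the remainder of the pattern still matches from where it stops; whatever follows it matches normally.
Walking the string: at [3:25] match 'g4744444ggkg333s9g61tt', group 1 = '4744444g'.
With a single group, `findall` returns only what that group captured — 1 item.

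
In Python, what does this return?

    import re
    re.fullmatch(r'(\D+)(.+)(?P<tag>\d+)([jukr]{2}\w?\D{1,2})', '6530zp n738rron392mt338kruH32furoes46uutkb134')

The pattern matches one or more of a non-digit (captured); then one or more of any character (captured); then one or more of a digit (captured as 'tag'); then exactly 2 of one of [jukr], then optionally a word character, then 1 to 2 of a non-digit (captured).
`re.fullmatch` requires the pattern to consume the entire string.
Here the string isn't matched end-to-end, so the call returns None.

None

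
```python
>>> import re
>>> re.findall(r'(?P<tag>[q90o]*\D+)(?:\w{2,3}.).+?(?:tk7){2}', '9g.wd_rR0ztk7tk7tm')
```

['9g.wd_']

Pattern: zero or more of one of [q90o], then one or more of a non-digit (captured as 'tag'); then 2 to 3 of a word character, then any character (non-capturing group); then one or more of any character (lazy), then the literal 'tk7' repeated 2 times.
Matches: at [0:16] match '9g.wd_rR0ztk7tk7', group 1 = '9g.wd_'.
With a single group, `findall` returns only what that group captured — 1 item.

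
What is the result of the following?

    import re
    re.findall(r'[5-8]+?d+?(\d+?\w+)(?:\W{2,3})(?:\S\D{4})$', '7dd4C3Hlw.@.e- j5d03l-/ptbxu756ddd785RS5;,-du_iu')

This matches one or more of a character in [5-8] (lazy), then one or more of the literal 'd' (lazy); then one or more of a digit (lazy), then one or more of a word character (captured); then 2 to 3 of a non-word character (non-capturing group); then a non-whitespace character, then exactly 4 of a non-digit (non-capturing group); then anchored at the end.
`findall` collects group 1 from the one match (1 total).

['785RS5']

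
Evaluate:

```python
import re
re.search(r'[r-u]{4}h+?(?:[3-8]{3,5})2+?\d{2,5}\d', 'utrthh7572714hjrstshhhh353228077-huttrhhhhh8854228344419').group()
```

'utrthh7572714'

This matches exactly 4 of a character in [r-u], then one or more of a literal 'h' (lazy); then 3 to 5 of a character in [3-8] (non-capturing group); then one or more of the literal '2' (lazy), then 2 to 5 of a digit, then a digit.
`re.search` tries every starting position until one works.
The match spans [0:13] → 'utrthh7572714'.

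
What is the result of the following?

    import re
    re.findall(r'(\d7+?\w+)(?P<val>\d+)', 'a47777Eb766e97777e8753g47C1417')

[('47777Eb766e97777e8753g47C141', '7')]

Multiple groups make `findall` return tuples — one 2-tuple for the one match.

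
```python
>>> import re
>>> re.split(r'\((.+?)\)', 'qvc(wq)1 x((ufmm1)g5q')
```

['qvc', 'wq', '1 x', '(ufmm1', 'g5q']

Matches to split on: at [3:7] → '(wq)'; at [10:18] → '((ufmm1)'.
The group in the pattern means `split` returns the separators' captures alongside the pieces.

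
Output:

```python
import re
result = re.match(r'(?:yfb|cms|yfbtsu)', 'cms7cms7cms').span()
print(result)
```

(0, 3)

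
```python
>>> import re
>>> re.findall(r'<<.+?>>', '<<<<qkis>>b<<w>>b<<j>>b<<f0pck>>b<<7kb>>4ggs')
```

['<<<<qkis>>', '<<w>>', '<<j>>', '<<f0pck>>', '<<7kb>>']

Because the quantifier is non-greedy, it stops expanding at the earliest point where the rest of the pattern can succeed.
With no groups in the pattern, `findall` gives back each whole match — 5 here.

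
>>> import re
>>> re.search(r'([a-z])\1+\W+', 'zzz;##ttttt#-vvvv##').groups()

`\1` has to match the exact text group 1 already captured.
`re.search` scans for the first position where the pattern succeeds.
The match spans [0:6] → 'zzz;##'.
Captured: group 1 = 'z'.

('z',)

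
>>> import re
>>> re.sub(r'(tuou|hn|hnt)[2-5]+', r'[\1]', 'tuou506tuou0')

'[tuou]06tuou0'

The replacement refers to a captured group, so each match is rewritten using its own captured text.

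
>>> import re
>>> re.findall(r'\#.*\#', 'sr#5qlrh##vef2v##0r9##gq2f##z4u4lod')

['#5qlrh##vef2v##0r9##gq2f##']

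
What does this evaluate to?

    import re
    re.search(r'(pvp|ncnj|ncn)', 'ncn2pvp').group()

'ncn'

Unlike `match`, `search` isn't anchored — it looks for the pattern anywhere in the string.
The match spans [0:3] → 'ncn'.
Captured: group 1 = 'ncn'.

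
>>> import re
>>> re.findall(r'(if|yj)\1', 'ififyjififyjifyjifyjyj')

['if', 'if', 'yj']

`\1` has to match the exact text group 1 already captured.
Because there's exactly one group, `findall` drops the full match and keeps group 1 from each hit.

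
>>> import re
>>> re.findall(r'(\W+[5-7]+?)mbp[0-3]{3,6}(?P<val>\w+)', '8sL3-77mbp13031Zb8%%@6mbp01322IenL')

This matches one or more of a non-word character, then one or more of a character in [5-7] (lazy) (captured); then the literal 'mbp', then 3 to 6 of a character in [0-3]; then one or more of a word character (captured as 'val').
Scanning left to right: at [4:18] match '-77mbp13031Zb8', groups = ('-77', 'Zb8'); at [18:34] match '%%@6mbp01322IenL', groups = ('%%@6', 'IenL').
With 2 capturing groups, `findall` returns a 2-tuple per match.

[('-77', 'Zb8'), ('%%@6', 'IenL')]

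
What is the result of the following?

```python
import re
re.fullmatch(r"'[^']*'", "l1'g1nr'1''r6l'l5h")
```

For `fullmatch`, every character of the input must be accounted for by the pattern.
Here there's no way to consume every character, so the call returns None.

None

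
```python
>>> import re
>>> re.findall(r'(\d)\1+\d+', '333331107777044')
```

['3']

After group 1 captures some text, `\1` only succeeds where that same text appears again.
Scanning left to right: at [0:15] match '333331107777044', group 1 = '3'.
`findall` collects group 1 from the one match (1 total).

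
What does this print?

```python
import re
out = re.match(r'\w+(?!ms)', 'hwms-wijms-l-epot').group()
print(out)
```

A negative assertion filters positions out without eating any characters.
With `match`, the pattern is implicitly anchored at the beginning.
The match spans [0:4] → 'hwms'.

hwms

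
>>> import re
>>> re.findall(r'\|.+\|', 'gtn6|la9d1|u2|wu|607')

['|la9d1|u2|wu|']

No capturing groups, so `findall` returns the 1 full match string.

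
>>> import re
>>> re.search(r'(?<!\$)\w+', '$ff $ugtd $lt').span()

(2, 3)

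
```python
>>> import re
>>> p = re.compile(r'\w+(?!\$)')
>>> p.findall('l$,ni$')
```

A negative assertion filters positions out without eating any characters.
Scanning left to right: at [3:4] → 'n'.
`findall` yields the raw match text (1 of them) because the pattern has no groups.

['n']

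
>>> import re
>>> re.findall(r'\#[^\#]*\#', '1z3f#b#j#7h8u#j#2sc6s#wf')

No capturing groups, so `findall` returns the 3 full match strings.

['#b#', '#7h8u#', '#2sc6s#']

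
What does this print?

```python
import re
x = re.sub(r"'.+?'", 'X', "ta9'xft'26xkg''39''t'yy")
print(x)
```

ta9X26xkgXXyy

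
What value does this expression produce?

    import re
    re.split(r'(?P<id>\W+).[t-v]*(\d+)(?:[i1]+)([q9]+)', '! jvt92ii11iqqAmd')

The pattern matches one or more of a non-word character (captured as 'id'); then any character, then zero or more of a character in [t-v]; then one or more of a digit (captured); then one or more of one of [i1] (non-capturing group); then one or more of one of [q9] (captured).
Matches to split on: at [0:14] → '! jvt92ii11iqq'.
`re.split` interleaves the captured-group text with the surrounding fragments.

['', '! ', '92', 'qq', 'Amd']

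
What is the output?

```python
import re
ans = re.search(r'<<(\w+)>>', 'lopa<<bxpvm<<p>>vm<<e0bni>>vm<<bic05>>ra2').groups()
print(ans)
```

`search` walks the string left to right and returns the first match it finds.
The match spans [11:16] → '<<p>>'.
Captured: group 1 = 'p'.

('p',)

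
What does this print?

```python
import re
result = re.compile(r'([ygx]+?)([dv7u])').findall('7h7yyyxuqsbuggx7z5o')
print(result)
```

[('yyyx', 'u'), ('ggx', '7')]

With 2 capturing groups, `findall` returns a 2-tuple per match.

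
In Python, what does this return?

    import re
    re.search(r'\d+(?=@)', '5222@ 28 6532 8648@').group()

'5222'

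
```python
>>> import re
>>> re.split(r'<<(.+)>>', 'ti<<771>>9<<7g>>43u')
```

Matches to split on: at [2:16] → '<<771>>9<<7g>>'.
Because the pattern has a capturing group, `split` also inserts each captured text between the pieces.

['ti', '771>>9<<7g', '43u']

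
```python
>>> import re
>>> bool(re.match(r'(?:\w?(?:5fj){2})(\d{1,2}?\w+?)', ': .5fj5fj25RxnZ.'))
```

False

`re.match` only tries the pattern at the start of the string.
Here position 0 doesn't satisfy it, so the call returns None, and `bool(None)` is False.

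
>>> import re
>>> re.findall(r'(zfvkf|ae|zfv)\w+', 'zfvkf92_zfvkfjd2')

Alternation isn't longest-match — the leftmost alternative that fits at this position is chosen.
Walking the string: at [0:16] match 'zfvkf92_zfvkfjd2', group 1 = 'zfvkf'.
`findall` collects group 1 from the one match (1 total).

['zfvkf']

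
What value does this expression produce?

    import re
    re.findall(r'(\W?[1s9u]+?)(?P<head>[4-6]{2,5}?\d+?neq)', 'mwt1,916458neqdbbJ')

[(',91', '6458neq')]

The pattern matches optionally a non-word character, then one or more of one of [1s9u] (lazy) (captured); then 2 to 5 of a character in [4-6] (lazy), then one or more of a digit (lazy), then the literal 'neq' (captured as 'head').
Matches: at [4:14] match ',916458neq', groups = (',91', '6458neq').
With 2 capturing groups, `findall` returns a 2-tuple per match.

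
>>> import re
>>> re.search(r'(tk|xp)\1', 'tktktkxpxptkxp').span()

(0, 4)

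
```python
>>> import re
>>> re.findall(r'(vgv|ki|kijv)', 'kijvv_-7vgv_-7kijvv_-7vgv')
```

['ki', 'vgv', 'ki', 'vgv']

Alternation isn't longest-match — the leftmost alternative that fits at this position is chosen.
With a single group, `findall` returns only what that group captured — 4 items.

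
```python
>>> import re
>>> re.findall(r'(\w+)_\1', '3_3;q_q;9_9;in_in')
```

`\1` is not a pattern — it's the concrete string captured by group 1, re-applied verbatim.
Matches: at [0:3] match '3_3', group 1 = '3'; at [4:7] match 'q_q', group 1 = 'q'; at [8:11] match '9_9', group 1 = '9'; at [12:17] match 'in_in', group 1 = 'in'.
`findall` collects group 1 from each match (4 total).

['3', 'q', '9', 'in']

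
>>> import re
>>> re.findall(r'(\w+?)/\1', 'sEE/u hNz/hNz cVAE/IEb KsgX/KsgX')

['hNz', 'KsgX']

After group 1 captures some text, `\1` only succeeds where that same text appears again.
`findall` collects group 1 from each match (2 total).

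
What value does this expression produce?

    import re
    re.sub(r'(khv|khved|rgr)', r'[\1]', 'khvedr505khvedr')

'[khv]edr505[khv]edr'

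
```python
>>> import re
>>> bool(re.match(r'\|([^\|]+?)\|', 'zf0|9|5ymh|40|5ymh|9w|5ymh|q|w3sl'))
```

`re.match` won't scan ahead — the pattern has to work from the very first character.
Here the string doesn't start with a match, so the call returns None, and `bool(None)` is False.

False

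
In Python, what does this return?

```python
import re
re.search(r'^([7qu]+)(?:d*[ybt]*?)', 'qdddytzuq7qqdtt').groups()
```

('q',)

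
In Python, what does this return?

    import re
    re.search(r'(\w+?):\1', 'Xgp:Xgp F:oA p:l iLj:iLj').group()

`\1` is not a pattern — it's the concrete string captured by group 1, re-applied verbatim.
`search` walks the string left to right and returns the first match it finds.
The match spans [0:7] → 'Xgp:Xgp'.
Captured: group 1 = 'Xgp'.

'Xgp:Xgp'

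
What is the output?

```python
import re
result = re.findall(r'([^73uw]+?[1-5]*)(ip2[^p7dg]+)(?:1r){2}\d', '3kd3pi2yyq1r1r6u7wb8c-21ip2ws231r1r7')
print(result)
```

[('b8c-21', 'ip2ws23')]

With 2 capturing groups, `findall` returns a 2-tuple per match.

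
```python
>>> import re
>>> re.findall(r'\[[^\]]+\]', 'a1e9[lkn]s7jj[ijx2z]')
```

Matches: at [4:9] → '[lkn]'; at [13:20] → '[ijx2z]'.
No capturing groups, so `findall` returns the 2 full match strings.

['[lkn]', '[ijx2z]']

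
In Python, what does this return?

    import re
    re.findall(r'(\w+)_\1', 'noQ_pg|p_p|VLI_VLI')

The backreference `\1` re-matches whatever the first group consumed, character for character.
Scanning left to right: at [7:10] match 'p_p', group 1 = 'p'; at [11:18] match 'VLI_VLI', group 1 = 'VLI'.
One capturing group, so `findall` returns just the captured substring from each match — 2 in all.

['p', 'VLI']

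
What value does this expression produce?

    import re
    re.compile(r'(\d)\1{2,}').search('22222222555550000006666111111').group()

After group 1 captures some text, `\1` only succeeds where that same text appears again.
`re.search` scans for the first position where the pattern succeeds.
The match spans [0:8] → '22222222'.
Captured: group 1 = '2'.

'22222222'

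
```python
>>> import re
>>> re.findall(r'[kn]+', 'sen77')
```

['n']

The pattern matches one or more of one of [kn].
Matches: at [2:3] → 'n'.
With no groups in the pattern, `findall` gives back each whole match — 1 here.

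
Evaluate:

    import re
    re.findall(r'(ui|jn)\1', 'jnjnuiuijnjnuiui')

A backreference is literal: `\1` must see the identical characters the first group matched.
Matches: at [0:4] match 'jnjn', group 1 = 'jn'; at [4:8] match 'uiui', group 1 = 'ui'; at [8:12] match 'jnjn', group 1 = 'jn'; at [12:16] match 'uiui', group 1 = 'ui'.
With a single group, `findall` returns only what that group captured — 4 items.

['jn', 'ui', 'jn', 'ui']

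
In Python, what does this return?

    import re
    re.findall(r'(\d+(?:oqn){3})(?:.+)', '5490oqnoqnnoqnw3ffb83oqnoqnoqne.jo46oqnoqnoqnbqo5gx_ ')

['83oqnoqnoqn']

The pattern matches one or more of a digit, then the literal 'oqn' repeated 3 times (captured); then one or more of any character (non-capturing group).
Matches: at [19:53] match '83oqnoqnoqne.jo46oqnoqnoqnbqo5gx_ ', group 1 = '83oqnoqnoqn'.
Because there's exactly one group, `findall` drops the full match and keeps group 1 from the one hit.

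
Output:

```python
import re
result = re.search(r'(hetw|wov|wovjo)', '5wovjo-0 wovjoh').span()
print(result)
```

(1, 4)

Alternation tries branches left to right and keeps the first one that lets the overall match succeed at that position.
The match spans [1:4] → 'wov'.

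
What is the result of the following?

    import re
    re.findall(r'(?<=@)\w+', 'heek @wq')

['wq']

The lookaround is zero-width — it requires the adjacent text to match without consuming it, so the asserted text isn't part of the match.
With no groups in the pattern, `findall` gives back each whole match — 1 here.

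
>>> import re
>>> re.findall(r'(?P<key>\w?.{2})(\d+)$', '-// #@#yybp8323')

2 groups means the one result is a tuple of 2 captured strings — 1 here.

[('ybp', '8323')]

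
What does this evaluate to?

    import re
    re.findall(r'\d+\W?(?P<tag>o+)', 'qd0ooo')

Pattern: one or more of a digit, then optionally a non-word character; then one or more of a literal 'o' (captured as 'tag').
Scanning left to right: at [2:6] match '0ooo', group 1 = 'ooo'.
One capturing group, so `findall` returns just the captured substring from the one match — 1 in all.

['ooo']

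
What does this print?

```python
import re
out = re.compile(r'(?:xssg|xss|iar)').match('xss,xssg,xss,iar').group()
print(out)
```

`re.match` only tries the pattern at the start of the string.
The match spans [0:3] → 'xss'.

xss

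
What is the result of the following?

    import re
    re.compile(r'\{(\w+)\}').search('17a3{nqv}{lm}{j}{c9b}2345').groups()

('nqv',)

The match spans [4:9] → '{nqv}'.
Captured: group 1 = 'nqv'.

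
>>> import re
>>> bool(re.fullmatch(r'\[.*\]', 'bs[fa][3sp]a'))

False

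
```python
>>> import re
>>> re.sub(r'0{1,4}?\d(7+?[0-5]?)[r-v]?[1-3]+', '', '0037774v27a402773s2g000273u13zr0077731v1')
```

'7a4gzrv1'

The pattern matches 1 to 4 of a literal '0' (lazy), then a digit; then one or more of a literal '7' (lazy), then optionally a character in [0-5] (captured); then optionally a character in [r-v], then one or more of a character in [1-3].
Matches: at [0:9] → '0037774v2'; at [12:19] → '02773s2'; at [20:29] → '000273u13'; at [31:38] → '0077731'.
Each match is replaced by ''.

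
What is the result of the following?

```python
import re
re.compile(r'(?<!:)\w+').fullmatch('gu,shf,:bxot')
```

None

The negative lookahead/lookbehind blocks any match where the forbidden context is present.
`re.fullmatch` requires the pattern to consume the entire string.
Here there's no way to consume every character, so the call returns None.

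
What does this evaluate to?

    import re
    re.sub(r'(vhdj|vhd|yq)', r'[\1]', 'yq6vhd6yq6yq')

Matches: at [0:2] → 'yq'; at [3:6] → 'vhd'; at [7:9] → 'yq'; at [10:12] → 'yq'.
Each match is replaced using the text its own group 1 captured.

'[yq]6[vhd]6[yq]6[yq]'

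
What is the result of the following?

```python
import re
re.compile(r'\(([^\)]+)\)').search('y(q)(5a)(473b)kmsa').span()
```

The match spans [1:4] → '(q)'.

(1, 4)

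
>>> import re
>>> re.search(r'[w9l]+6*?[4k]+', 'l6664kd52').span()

The pattern matches one or more of one of [w9l]; then zero or more of a literal '6' (lazy), then one or more of one of [4k].
The match spans [0:6] → 'l6664k'.

(0, 6)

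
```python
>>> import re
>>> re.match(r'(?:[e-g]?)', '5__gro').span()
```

(0, 0)

Pattern: optionally a character in [e-g] (non-capturing group).
With `match`, the pattern is implicitly anchored at the beginning.
The match spans [0:0] → ''.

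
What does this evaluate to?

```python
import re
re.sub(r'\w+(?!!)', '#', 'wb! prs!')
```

'#b! #s!'

The negative lookaround is zero-width — it rules out positions where the adjacent text would match, without consuming anything.
Matches: at [0:1] → 'w'; at [4:6] → 'pr'.
Each match is replaced by '#'.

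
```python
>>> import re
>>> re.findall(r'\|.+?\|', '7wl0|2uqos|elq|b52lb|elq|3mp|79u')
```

A `+?`/`*?`/`{m,n}?` starts at its minimum and grows only as far as needed for what follows to match.
No capturing groups, so `findall` returns the 3 full match strings.

['|2uqos|', '|b52lb|', '|3mp|']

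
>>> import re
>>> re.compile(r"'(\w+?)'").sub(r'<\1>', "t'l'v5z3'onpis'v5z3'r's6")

't<l>v5z3<onpis>v5z3<r>s6'

Matches: at [1:4] → "'l'"; at [8:15] → "'onpis'"; at [19:22] → "'r'".
`\1` in the replacement pulls in group 1's text for each match.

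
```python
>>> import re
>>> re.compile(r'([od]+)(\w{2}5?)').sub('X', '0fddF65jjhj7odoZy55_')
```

'0fXjjhj7X5_'

The pattern matches one or more of one of [od] (captured); then exactly 2 of a word character, then optionally a literal '5' (captured).
Matches: at [2:7] → 'ddF65'; at [12:18] → 'odoZy5'.
`sub` substitutes 'X' at each match site.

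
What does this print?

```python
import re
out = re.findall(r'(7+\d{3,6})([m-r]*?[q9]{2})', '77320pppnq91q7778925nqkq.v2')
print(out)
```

The pattern matches one or more of the literal '7', then 3 to 6 of a digit (captured); then zero or more of a character in [m-r] (lazy), then exactly 2 of one of [q9] (captured).
Scanning left to right: at [0:11] match '77320pppnq9', groups = ('77320', 'pppnq9').
Multiple groups make `findall` return tuples — one 2-tuple for the one match.

[('77320', 'pppnq9')]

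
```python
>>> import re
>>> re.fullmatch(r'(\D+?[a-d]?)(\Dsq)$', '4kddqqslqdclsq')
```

None

`re.fullmatch` requires the pattern to consume the entire string.
Here the string isn't matched end-to-end, so the call returns None.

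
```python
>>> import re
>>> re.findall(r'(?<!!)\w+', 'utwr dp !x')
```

The negative lookahead/lookbehind blocks any match where the forbidden context is present.
`findall` yields the raw match text (2 of them) because the pattern has no groups.

['utwr', 'dp']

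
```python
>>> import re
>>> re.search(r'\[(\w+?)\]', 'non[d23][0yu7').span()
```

(3, 8)

Unlike `match`, `search` isn't anchored — it looks for the pattern anywhere in the string.
The match spans [3:8] → '[d23]'.
Captured: group 1 = 'd23'.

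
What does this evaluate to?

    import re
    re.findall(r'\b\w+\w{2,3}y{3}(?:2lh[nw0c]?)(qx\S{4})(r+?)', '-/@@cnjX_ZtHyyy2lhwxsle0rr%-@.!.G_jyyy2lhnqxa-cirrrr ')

[('qxa-ci', 'r')]

The pattern matches a word boundary (`\b`, zero-width); then one or more of a word character, then 2 to 3 of a word character, then exactly 3 of the literal 'y'; then the literal '2lh', then optionally one of [nw0c] (non-capturing group); then the literal 'qx', then exactly 4 of a non-whitespace character (captured); then one or more of a literal 'r' (lazy) (captured).
A non-greedy quantifier consumes as few characters as it can — just enough that the remainder of the pattern still matches from where it stops; whatever follows it matches normally.
Matches: at [32:49] match 'G_jyyy2lhnqxa-cir', groups = ('qxa-ci', 'r').
2 groups means the one result is a tuple of 2 captured strings — 1 here.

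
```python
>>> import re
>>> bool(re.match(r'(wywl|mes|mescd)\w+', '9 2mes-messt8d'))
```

`re.match` won't scan ahead — the pattern has to work from the very first character.
Here position 0 doesn't satisfy it, so the call returns None, and `bool(None)` is False.

False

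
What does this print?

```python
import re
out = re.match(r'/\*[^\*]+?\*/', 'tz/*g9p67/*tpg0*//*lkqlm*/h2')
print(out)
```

`match` is anchored at position 0; if the pattern doesn't fit there, it returns None.
Here the string doesn't start with a match, so the call returns None.

None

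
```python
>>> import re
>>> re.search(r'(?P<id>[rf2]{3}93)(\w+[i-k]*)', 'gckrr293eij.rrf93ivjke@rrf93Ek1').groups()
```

The pattern matches exactly 3 of one of [rf2], then the literal '93' (captured as 'id'); then one or more of a word character, then zero or more of a character in [i-k] (captured).
`re.search` scans for the first position where the pattern succeeds.
The match spans [3:11] → 'rr293eij'.
Captured: group 1 = 'rr293', group 2 = 'eij'.

('rr293', 'eij')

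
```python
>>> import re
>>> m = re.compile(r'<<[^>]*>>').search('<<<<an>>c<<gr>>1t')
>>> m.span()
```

(0, 8)

The match spans [0:8] → '<<<<an>>'.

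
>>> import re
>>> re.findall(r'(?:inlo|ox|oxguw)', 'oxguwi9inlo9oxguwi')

['ox', 'inlo', 'ox']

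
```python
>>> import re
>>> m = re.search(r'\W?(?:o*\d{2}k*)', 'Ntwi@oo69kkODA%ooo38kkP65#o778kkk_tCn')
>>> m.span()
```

This matches optionally a non-word character; then zero or more of a literal 'o', then exactly 2 of a digit, then zero or more of the literal 'k' (non-capturing group).
Unlike `match`, `search` isn't anchored — it looks for the pattern anywhere in the string.
The match spans [4:11] → '@oo69kk'.

(4, 11)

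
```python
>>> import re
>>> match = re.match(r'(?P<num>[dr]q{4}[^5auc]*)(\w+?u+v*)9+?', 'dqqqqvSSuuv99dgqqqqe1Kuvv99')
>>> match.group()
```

Pattern: one of [dr], then exactly 4 of the literal 'q', then zero or more of any character except [5auc] (captured as 'num'); then one or more of a word character (lazy), then one or more of a literal 'u', then zero or more of a literal 'v' (captured); then one or more of a literal '9' (lazy).
The `?` after the quantifier makes it lazy — it takes as little as possible before letting the rest of the pattern try.
With `match`, the pattern is implicitly anchored at the beginning.
The match spans [0:12] → 'dqqqqvSSuuv9'.
Captured: group 1 = 'dqqqqvSS', group 2 = 'uuv'.

'dqqqqvSSuuv9'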